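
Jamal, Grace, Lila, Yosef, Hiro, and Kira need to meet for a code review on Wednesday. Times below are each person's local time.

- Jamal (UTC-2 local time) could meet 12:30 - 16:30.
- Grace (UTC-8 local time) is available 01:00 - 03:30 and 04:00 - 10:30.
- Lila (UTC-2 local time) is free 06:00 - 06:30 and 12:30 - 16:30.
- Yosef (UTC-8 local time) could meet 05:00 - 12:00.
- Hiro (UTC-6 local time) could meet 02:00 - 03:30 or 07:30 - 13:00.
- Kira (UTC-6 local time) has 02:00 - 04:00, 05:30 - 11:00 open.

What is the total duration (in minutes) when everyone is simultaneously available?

150

Jamal in UTC: 14:30-18:30 (add 2h to convert from UTC-2).
Grace in UTC: 09:00-11:30, 12:00-18:30 (add 8h to convert from UTC-8).
Lila in UTC: 08:00-08:30, 14:30-18:30 (add 2h to convert from UTC-2).
Yosef in UTC: 13:00-20:00 (add 8h to convert from UTC-8).
Hiro in UTC: 08:00-09:30, 13:30-19:00 (add 6h to convert from UTC-6).
Kira in UTC: 08:00-10:00, 11:30-17:00 (add 6h to convert from UTC-6).
Jamal ∩ Grace: 14:30-18:30.
Jamal ∩ Grace ∩ Lila: 14:30-18:30.
Jamal ∩ Grace ∩ Lila ∩ Yosef: 14:30-18:30.
Jamal ∩ Grace ∩ Lila ∩ Yosef ∩ Hiro: 14:30-18:30.
Jamal ∩ Grace ∩ Lila ∩ Yosef ∩ Hiro ∩ Kira: 14:30-17:00.
So the common availability across everyone is 14:30-17:00.
That's a single block of 150 minutes.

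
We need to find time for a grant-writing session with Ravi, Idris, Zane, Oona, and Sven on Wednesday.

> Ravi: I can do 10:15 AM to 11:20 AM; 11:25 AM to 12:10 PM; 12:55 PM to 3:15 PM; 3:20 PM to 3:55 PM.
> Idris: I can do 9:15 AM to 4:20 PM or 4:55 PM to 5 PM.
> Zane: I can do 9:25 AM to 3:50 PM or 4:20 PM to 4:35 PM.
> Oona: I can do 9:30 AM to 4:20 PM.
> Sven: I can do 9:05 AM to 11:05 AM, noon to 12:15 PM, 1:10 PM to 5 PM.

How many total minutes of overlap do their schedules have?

Ravi ∩ Idris: 10:15-11:20, 11:25-12:10, 12:55-15:15, 15:20-15:55.
Ravi ∩ Idris ∩ Zane: 10:15-11:20, 11:25-12:10, 12:55-15:15, 15:20-15:50.
Ravi ∩ Idris ∩ Zane ∩ Oona: 10:15-11:20, 11:25-12:10, 12:55-15:15, 15:20-15:50.
Ravi ∩ Idris ∩ Zane ∩ Oona ∩ Sven: 10:15-11:05, 12:00-12:10, 13:10-15:15, 15:20-15:50.
Summing the common windows: 50 + 10 + 125 + 30 = 215 minutes.

215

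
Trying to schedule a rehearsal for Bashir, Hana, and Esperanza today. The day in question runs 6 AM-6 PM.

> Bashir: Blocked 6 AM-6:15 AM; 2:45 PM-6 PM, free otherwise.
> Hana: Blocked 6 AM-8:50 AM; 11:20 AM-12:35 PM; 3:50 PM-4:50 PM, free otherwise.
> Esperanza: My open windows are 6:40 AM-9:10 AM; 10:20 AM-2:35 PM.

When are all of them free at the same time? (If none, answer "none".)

Bashir free: 06:15-14:45 (invert busy blocks within the working day).
Hana free: 08:50-11:20, 12:35-15:50, 16:50-18:00 (invert busy blocks within the working day).
Esperanza free: 06:40-09:10, 10:20-14:35.
Bashir ∩ Hana: 08:50-11:20, 12:35-14:45.
Bashir ∩ Hana ∩ Esperanza: 08:50-09:10, 10:20-11:20, 12:35-14:35.
Those are the intersection windows.

08:50-09:10, 10:20-11:20, 12:35-14:35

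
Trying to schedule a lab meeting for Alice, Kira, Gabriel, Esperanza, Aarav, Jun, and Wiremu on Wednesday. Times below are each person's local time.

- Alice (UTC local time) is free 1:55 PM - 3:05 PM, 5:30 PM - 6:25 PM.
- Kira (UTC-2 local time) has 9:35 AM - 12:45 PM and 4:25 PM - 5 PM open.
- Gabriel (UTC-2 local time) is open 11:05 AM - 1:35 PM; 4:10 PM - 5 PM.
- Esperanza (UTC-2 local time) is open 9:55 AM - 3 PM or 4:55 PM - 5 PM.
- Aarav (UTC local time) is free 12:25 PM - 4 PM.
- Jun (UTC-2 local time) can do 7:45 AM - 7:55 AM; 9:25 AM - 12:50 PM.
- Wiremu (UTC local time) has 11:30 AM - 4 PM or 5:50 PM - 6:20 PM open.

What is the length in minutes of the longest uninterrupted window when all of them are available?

Alice in UTC: 13:55-15:05, 17:30-18:25.
Kira in UTC: 11:35-14:45, 18:25-19:00 (add 2h to convert from UTC-2).
Gabriel in UTC: 13:05-15:35, 18:10-19:00 (add 2h to convert from UTC-2).
Esperanza in UTC: 11:55-17:00, 18:55-19:00 (add 2h to convert from UTC-2).
Aarav in UTC: 12:25-16:00.
Jun in UTC: 09:45-09:55, 11:25-14:50 (add 2h to convert from UTC-2).
Wiremu in UTC: 11:30-16:00, 17:50-18:20.
Alice ∩ Kira: 13:55-14:45.
Alice ∩ Kira ∩ Gabriel: 13:55-14:45.
Alice ∩ Kira ∩ Gabriel ∩ Esperanza: 13:55-14:45.
Alice ∩ Kira ∩ Gabriel ∩ Esperanza ∩ Aarav: 13:55-14:45.
Alice ∩ Kira ∩ Gabriel ∩ Esperanza ∩ Aarav ∩ Jun: 13:55-14:45.
Alice ∩ Kira ∩ Gabriel ∩ Esperanza ∩ Aarav ∩ Jun ∩ Wiremu: 13:55-14:45.
Those are the intersection windows.
The longest is 13:55-14:45 at 50 minutes.

50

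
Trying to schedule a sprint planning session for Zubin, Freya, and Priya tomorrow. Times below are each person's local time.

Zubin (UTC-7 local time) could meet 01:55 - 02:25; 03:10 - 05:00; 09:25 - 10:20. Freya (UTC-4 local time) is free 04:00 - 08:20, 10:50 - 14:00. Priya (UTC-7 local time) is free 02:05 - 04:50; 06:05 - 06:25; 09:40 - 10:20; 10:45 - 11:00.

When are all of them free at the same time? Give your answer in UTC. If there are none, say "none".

Zubin in UTC: 08:55-09:25, 10:10-12:00, 16:25-17:20 (add 7h to convert from UTC-7).
Freya in UTC: 08:00-12:20, 14:50-18:00 (add 4h to convert from UTC-4).
Priya in UTC: 09:05-11:50, 13:05-13:25, 16:40-17:20, 17:45-18:00 (add 7h to convert from UTC-7).
Zubin ∩ Freya: 08:55-09:25, 10:10-12:00, 16:25-17:20.
Zubin ∩ Freya ∩ Priya: 09:05-09:25, 10:10-11:50, 16:40-17:20.
So the common availability across everyone is 09:05-09:25, 10:10-11:50, 16:40-17:20.

09:05-09:25, 10:10-11:50, 16:40-17:20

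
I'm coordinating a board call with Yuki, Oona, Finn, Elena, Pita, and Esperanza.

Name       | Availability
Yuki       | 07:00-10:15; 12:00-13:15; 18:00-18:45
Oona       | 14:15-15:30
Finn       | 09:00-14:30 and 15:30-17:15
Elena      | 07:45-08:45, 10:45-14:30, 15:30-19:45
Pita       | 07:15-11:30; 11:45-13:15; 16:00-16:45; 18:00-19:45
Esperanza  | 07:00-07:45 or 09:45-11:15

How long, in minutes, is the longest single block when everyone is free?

Yuki ∩ Oona: ∅.
Yuki ∩ Oona ∩ Finn: ∅.
Yuki ∩ Oona ∩ Finn ∩ Elena: ∅.
Yuki ∩ Oona ∩ Finn ∩ Elena ∩ Pita: ∅.
Yuki ∩ Oona ∩ Finn ∩ Elena ∩ Pita ∩ Esperanza: ∅.
There is no time when everyone is free.
No common window exists, so the longest block is 0 minutes.

0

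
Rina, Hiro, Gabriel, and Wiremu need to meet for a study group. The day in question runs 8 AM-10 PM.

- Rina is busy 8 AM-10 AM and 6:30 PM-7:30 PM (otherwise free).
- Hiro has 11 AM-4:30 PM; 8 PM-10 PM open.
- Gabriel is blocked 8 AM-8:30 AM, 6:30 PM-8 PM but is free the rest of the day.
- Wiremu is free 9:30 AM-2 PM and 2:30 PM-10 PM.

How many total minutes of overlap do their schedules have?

420

Rina free: 10:00-18:30, 19:30-22:00 (invert busy blocks within the working day).
Hiro free: 11:00-16:30, 20:00-22:00.
Gabriel free: 08:30-18:30, 20:00-22:00 (invert busy blocks within the working day).
Wiremu free: 09:30-14:00, 14:30-22:00.
Rina ∩ Hiro: 11:00-16:30, 20:00-22:00.
Rina ∩ Hiro ∩ Gabriel: 11:00-16:30, 20:00-22:00.
Rina ∩ Hiro ∩ Gabriel ∩ Wiremu: 11:00-14:00, 14:30-16:30, 20:00-22:00.
Summing the common windows: 180 + 120 + 120 = 420 minutes.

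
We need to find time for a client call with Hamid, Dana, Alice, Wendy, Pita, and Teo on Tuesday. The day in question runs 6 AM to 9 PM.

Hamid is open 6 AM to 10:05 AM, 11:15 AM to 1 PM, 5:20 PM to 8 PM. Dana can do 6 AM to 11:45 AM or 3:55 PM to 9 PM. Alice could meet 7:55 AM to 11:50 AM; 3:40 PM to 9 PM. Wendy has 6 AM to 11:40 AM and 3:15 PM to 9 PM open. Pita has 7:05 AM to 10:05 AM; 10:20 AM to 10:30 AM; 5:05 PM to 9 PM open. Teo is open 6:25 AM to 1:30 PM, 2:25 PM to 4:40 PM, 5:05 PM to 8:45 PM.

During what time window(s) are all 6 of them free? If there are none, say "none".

Hamid ∩ Dana: 06:00-10:05, 11:15-11:45, 17:20-20:00.
Hamid ∩ Dana ∩ Alice: 07:55-10:05, 11:15-11:45, 17:20-20:00.
Hamid ∩ Dana ∩ Alice ∩ Wendy: 07:55-10:05, 11:15-11:40, 17:20-20:00.
Hamid ∩ Dana ∩ Alice ∩ Wendy ∩ Pita: 07:55-10:05, 17:20-20:00.
Hamid ∩ Dana ∩ Alice ∩ Wendy ∩ Pita ∩ Teo: 07:55-10:05, 17:20-20:00.

07:55-10:05, 17:20-20:00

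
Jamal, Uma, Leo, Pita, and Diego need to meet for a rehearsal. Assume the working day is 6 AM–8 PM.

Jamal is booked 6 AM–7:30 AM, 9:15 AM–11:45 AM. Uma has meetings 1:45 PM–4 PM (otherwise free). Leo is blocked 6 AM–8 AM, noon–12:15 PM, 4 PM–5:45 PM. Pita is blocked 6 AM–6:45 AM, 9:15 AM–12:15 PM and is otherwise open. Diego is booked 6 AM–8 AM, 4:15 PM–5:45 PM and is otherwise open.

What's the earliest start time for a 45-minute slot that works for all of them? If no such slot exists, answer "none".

Jamal free: 07:30-09:15, 11:45-20:00 (invert busy blocks within the working day).
Uma free: 06:00-13:45, 16:00-20:00 (invert busy blocks within the working day).
Leo free: 08:00-12:00, 12:15-16:00, 17:45-20:00 (invert busy blocks within the working day).
Pita free: 06:45-09:15, 12:15-20:00 (invert busy blocks within the working day).
Diego free: 08:00-16:15, 17:45-20:00 (invert busy blocks within the working day).
Jamal ∩ Uma: 07:30-09:15, 11:45-13:45, 16:00-20:00.
Jamal ∩ Uma ∩ Leo: 08:00-09:15, 11:45-12:00, 12:15-13:45, 17:45-20:00.
Jamal ∩ Uma ∩ Leo ∩ Pita: 08:00-09:15, 12:15-13:45, 17:45-20:00.
Jamal ∩ Uma ∩ Leo ∩ Pita ∩ Diego: 08:00-09:15, 12:15-13:45, 17:45-20:00.
The first common window of at least 45 minutes is 08:00-09:15, so the earliest start is 08:00.

08:00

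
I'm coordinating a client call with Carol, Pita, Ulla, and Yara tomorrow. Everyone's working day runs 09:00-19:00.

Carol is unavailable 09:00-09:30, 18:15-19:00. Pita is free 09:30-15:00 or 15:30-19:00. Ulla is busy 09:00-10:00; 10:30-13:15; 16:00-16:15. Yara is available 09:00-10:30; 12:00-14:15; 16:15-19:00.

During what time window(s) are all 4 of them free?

10:00-10:30, 13:15-14:15, 16:15-18:15

Carol free: 09:30-18:15 (invert busy blocks within the working day).
Pita free: 09:30-15:00, 15:30-19:00.
Ulla free: 10:00-10:30, 13:15-16:00, 16:15-19:00 (invert busy blocks within the working day).
Yara free: 09:00-10:30, 12:00-14:15, 16:15-19:00.
Carol ∩ Pita: 09:30-15:00, 15:30-18:15.
Carol ∩ Pita ∩ Ulla: 10:00-10:30, 13:15-15:00, 15:30-16:00, 16:15-18:15.
Carol ∩ Pita ∩ Ulla ∩ Yara: 10:00-10:30, 13:15-14:15, 16:15-18:15.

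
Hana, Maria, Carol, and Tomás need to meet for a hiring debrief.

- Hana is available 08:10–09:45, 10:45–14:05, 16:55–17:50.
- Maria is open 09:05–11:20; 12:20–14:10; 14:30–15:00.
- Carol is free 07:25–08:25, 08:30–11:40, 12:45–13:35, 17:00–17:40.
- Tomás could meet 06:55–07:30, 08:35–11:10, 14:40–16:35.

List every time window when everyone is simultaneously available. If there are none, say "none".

09:05-09:45, 10:45-11:10

Hana ∩ Maria: 09:05-09:45, 10:45-11:20, 12:20-14:05.
Hana ∩ Maria ∩ Carol: 09:05-09:45, 10:45-11:20, 12:45-13:35.
Hana ∩ Maria ∩ Carol ∩ Tomás: 09:05-09:45, 10:45-11:10.
Those are the intersection windows.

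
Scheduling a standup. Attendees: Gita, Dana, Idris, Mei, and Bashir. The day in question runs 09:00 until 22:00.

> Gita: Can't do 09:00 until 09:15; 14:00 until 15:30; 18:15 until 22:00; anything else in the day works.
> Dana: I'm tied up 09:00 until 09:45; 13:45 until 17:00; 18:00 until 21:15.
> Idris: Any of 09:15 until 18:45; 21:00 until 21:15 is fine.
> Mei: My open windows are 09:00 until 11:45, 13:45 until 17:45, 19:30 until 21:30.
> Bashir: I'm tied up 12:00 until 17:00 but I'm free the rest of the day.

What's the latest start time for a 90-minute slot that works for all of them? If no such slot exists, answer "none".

Gita free: 09:15-14:00, 15:30-18:15 (invert busy blocks within the working day).
Dana free: 09:45-13:45, 17:00-18:00, 21:15-22:00 (invert busy blocks within the working day).
Idris free: 09:15-18:45, 21:00-21:15.
Mei free: 09:00-11:45, 13:45-17:45, 19:30-21:30.
Bashir free: 09:00-12:00, 17:00-22:00 (invert busy blocks within the working day).
Gita ∩ Dana: 09:45-13:45, 17:00-18:00.
Gita ∩ Dana ∩ Idris: 09:45-13:45, 17:00-18:00.
Gita ∩ Dana ∩ Idris ∩ Mei: 09:45-11:45, 17:00-17:45.
Gita ∩ Dana ∩ Idris ∩ Mei ∩ Bashir: 09:45-11:45, 17:00-17:45.
So the common availability across everyone is 09:45-11:45, 17:00-17:45.
The last common window of at least 90 minutes is 09:45-11:45; a 90-minute meeting can start as late as 10:15 and still end by 11:45.

10:15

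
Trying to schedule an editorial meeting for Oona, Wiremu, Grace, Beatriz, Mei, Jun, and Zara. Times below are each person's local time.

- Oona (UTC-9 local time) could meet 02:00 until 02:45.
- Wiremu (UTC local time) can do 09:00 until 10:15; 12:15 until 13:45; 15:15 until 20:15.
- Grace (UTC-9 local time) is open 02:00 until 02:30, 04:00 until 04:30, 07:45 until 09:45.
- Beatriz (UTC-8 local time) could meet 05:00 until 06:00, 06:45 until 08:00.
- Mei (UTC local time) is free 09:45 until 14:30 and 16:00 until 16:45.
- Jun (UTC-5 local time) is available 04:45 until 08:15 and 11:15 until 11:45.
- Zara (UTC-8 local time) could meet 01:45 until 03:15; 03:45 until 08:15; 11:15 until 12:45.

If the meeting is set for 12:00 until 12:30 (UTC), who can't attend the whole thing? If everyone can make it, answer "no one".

Oona in UTC: 11:00-11:45 (add 9h to convert from UTC-9).
Wiremu in UTC: 09:00-10:15, 12:15-13:45, 15:15-20:15.
Grace in UTC: 11:00-11:30, 13:00-13:30, 16:45-18:45 (add 9h to convert from UTC-9).
Beatriz in UTC: 13:00-14:00, 14:45-16:00 (add 8h to convert from UTC-8).
Mei in UTC: 09:45-14:30, 16:00-16:45.
Jun in UTC: 09:45-13:15, 16:15-16:45 (add 5h to convert from UTC-5).
Zara in UTC: 09:45-11:15, 11:45-16:15, 19:15-20:45 (add 8h to convert from UTC-8).
Oona: not fully free for 12:00-12:30. Wiremu: not fully free for 12:00-12:30. Grace: not fully free for 12:00-12:30. Beatriz: not fully free for 12:00-12:30. Mei: free for 12:00-12:30. Jun: free for 12:00-12:30. Zara: free for 12:00-12:30.

Beatriz, Grace, Oona, Wiremu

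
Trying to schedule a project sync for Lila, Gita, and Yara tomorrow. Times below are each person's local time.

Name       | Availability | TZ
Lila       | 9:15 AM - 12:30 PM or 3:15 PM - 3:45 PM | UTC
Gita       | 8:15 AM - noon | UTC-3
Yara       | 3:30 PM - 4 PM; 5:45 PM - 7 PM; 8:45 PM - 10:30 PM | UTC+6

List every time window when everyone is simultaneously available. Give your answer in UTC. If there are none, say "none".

Lila in UTC: 09:15-12:30, 15:15-15:45.
Gita in UTC: 11:15-15:00 (add 3h to convert from UTC-3).
Yara in UTC: 09:30-10:00, 11:45-13:00, 14:45-16:30 (subtract 6h to convert from UTC+6).
Lila ∩ Gita: 11:15-12:30.
Lila ∩ Gita ∩ Yara: 11:45-12:30.

11:45-12:30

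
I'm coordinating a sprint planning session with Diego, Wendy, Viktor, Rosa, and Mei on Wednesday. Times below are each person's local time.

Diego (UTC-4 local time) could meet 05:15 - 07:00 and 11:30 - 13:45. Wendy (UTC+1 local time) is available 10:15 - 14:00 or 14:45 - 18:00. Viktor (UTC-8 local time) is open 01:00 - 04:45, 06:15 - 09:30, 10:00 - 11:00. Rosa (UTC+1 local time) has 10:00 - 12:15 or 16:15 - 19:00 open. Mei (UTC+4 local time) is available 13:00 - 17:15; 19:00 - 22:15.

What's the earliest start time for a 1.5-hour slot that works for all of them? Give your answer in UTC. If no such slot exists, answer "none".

Diego in UTC: 09:15-11:00, 15:30-17:45 (add 4h to convert from UTC-4).
Wendy in UTC: 09:15-13:00, 13:45-17:00 (subtract 1h to convert from UTC+1).
Viktor in UTC: 09:00-12:45, 14:15-17:30, 18:00-19:00 (add 8h to convert from UTC-8).
Rosa in UTC: 09:00-11:15, 15:15-18:00 (subtract 1h to convert from UTC+1).
Mei in UTC: 09:00-13:15, 15:00-18:15 (subtract 4h to convert from UTC+4).
Diego ∩ Wendy: 09:15-11:00, 15:30-17:00.
Diego ∩ Wendy ∩ Viktor: 09:15-11:00, 15:30-17:00.
Diego ∩ Wendy ∩ Viktor ∩ Rosa: 09:15-11:00, 15:30-17:00.
Diego ∩ Wendy ∩ Viktor ∩ Rosa ∩ Mei: 09:15-11:00, 15:30-17:00.
The first common window of at least 90 minutes is 09:15-11:00, so the earliest start is 09:15.

09:15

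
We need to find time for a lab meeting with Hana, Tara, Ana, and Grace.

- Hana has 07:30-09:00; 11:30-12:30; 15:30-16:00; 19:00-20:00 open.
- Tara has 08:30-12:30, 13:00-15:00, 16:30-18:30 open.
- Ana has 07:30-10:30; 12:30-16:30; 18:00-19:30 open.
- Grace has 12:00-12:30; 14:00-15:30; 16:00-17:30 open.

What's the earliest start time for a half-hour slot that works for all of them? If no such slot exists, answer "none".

none

Hana ∩ Tara: 08:30-09:00, 11:30-12:30.
Hana ∩ Tara ∩ Ana: 08:30-09:00.
Hana ∩ Tara ∩ Ana ∩ Grace: ∅.
There is no time when everyone is free.
No common window is at least 30 minutes long.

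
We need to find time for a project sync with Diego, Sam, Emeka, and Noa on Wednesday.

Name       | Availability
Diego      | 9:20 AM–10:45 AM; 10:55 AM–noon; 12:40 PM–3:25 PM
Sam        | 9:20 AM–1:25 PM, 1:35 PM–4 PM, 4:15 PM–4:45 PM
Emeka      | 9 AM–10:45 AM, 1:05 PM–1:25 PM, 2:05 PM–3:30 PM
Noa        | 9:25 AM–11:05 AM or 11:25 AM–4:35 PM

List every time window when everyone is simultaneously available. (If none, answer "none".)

09:25-10:45, 13:05-13:25, 14:05-15:25

Diego ∩ Sam: 09:20-10:45, 10:55-12:00, 12:40-13:25, 13:35-15:25.
Diego ∩ Sam ∩ Emeka: 09:20-10:45, 13:05-13:25, 14:05-15:25.
Diego ∩ Sam ∩ Emeka ∩ Noa: 09:25-10:45, 13:05-13:25, 14:05-15:25.
Those are the intersection windows.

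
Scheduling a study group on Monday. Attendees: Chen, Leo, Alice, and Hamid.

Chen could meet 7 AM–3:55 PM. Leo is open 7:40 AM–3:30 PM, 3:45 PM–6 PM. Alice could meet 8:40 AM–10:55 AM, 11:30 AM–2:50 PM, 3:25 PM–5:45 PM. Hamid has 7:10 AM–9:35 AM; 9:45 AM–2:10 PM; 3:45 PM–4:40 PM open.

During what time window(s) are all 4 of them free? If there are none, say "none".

Chen ∩ Leo: 07:40-15:30, 15:45-15:55.
Chen ∩ Leo ∩ Alice: 08:40-10:55, 11:30-14:50, 15:25-15:30, 15:45-15:55.
Chen ∩ Leo ∩ Alice ∩ Hamid: 08:40-09:35, 09:45-10:55, 11:30-14:10, 15:45-15:55.

08:40-09:35, 09:45-10:55, 11:30-14:10, 15:45-15:55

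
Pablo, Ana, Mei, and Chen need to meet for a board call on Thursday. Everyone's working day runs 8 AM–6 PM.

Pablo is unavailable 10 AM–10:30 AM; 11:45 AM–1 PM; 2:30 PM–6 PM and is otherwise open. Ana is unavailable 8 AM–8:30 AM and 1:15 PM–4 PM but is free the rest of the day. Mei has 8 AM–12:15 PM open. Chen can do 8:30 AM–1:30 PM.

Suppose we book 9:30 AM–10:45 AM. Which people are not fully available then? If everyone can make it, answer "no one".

Pablo

Pablo free: 08:00-10:00, 10:30-11:45, 13:00-14:30 (invert busy blocks within the working day).
Ana free: 08:30-13:15, 16:00-18:00 (invert busy blocks within the working day).
Mei free: 08:00-12:15.
Chen free: 08:30-13:30.
Pablo: not fully free for 09:30-10:45. Ana: free for 09:30-10:45. Mei: free for 09:30-10:45. Chen: free for 09:30-10:45.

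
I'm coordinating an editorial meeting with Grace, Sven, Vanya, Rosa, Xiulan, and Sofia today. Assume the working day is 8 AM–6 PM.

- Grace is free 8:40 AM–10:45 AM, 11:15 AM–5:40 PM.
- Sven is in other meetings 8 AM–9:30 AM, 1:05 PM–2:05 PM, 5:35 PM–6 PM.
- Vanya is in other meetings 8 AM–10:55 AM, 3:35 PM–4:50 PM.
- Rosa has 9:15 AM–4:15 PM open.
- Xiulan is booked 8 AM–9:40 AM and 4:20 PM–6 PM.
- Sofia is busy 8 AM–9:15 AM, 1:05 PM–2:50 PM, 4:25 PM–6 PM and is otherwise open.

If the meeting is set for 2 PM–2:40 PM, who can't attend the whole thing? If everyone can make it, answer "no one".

Grace free: 08:40-10:45, 11:15-17:40.
Sven free: 09:30-13:05, 14:05-17:35 (invert busy blocks within the working day).
Vanya free: 10:55-15:35, 16:50-18:00 (invert busy blocks within the working day).
Rosa free: 09:15-16:15.
Xiulan free: 09:40-16:20 (invert busy blocks within the working day).
Sofia free: 09:15-13:05, 14:50-16:25 (invert busy blocks within the working day).
Grace: free for 14:00-14:40. Sven: not fully free for 14:00-14:40. Vanya: free for 14:00-14:40. Rosa: free for 14:00-14:40. Xiulan: free for 14:00-14:40. Sofia: not fully free for 14:00-14:40.

Sofia, Sven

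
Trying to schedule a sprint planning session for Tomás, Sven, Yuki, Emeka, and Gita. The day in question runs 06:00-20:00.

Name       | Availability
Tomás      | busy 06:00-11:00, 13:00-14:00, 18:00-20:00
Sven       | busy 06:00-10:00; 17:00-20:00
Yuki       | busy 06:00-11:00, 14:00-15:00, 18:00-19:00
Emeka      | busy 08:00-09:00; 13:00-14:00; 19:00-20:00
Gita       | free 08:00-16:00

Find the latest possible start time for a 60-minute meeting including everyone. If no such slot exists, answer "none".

Tomás free: 11:00-13:00, 14:00-18:00 (invert busy blocks within the working day).
Sven free: 10:00-17:00 (invert busy blocks within the working day).
Yuki free: 11:00-14:00, 15:00-18:00, 19:00-20:00 (invert busy blocks within the working day).
Emeka free: 06:00-08:00, 09:00-13:00, 14:00-19:00 (invert busy blocks within the working day).
Gita free: 08:00-16:00.
Tomás ∩ Sven: 11:00-13:00, 14:00-17:00.
Tomás ∩ Sven ∩ Yuki: 11:00-13:00, 15:00-17:00.
Tomás ∩ Sven ∩ Yuki ∩ Emeka: 11:00-13:00, 15:00-17:00.
Tomás ∩ Sven ∩ Yuki ∩ Emeka ∩ Gita: 11:00-13:00, 15:00-16:00.
The last common window of at least 60 minutes is 15:00-16:00; a 60-minute meeting can start as late as 15:00 and still end by 16:00.

15:00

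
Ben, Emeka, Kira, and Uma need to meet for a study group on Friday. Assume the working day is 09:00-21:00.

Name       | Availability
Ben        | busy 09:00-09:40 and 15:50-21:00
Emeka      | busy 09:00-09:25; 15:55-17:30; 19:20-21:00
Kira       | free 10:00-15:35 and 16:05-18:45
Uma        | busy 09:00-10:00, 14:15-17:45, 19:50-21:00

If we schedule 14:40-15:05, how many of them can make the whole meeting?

3

Ben free: 09:40-15:50 (invert busy blocks within the working day).
Emeka free: 09:25-15:55, 17:30-19:20 (invert busy blocks within the working day).
Kira free: 10:00-15:35, 16:05-18:45.
Uma free: 10:00-14:15, 17:45-19:50 (invert busy blocks within the working day).
Ben, Emeka, and Kira can make the full 14:40-15:05 slot — that's 3.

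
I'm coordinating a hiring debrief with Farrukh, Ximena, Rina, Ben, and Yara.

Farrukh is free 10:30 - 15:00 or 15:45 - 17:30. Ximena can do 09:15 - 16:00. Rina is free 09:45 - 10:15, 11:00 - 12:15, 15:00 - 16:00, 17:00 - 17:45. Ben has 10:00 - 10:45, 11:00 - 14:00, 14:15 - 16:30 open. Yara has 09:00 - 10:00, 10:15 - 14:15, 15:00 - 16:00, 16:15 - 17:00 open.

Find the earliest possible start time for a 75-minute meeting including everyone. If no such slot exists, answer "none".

Farrukh ∩ Ximena: 10:30-15:00, 15:45-16:00.
Farrukh ∩ Ximena ∩ Rina: 11:00-12:15, 15:45-16:00.
Farrukh ∩ Ximena ∩ Rina ∩ Ben: 11:00-12:15, 15:45-16:00.
Farrukh ∩ Ximena ∩ Rina ∩ Ben ∩ Yara: 11:00-12:15, 15:45-16:00.
The first common window of at least 75 minutes is 11:00-12:15, so the earliest start is 11:00.

11:00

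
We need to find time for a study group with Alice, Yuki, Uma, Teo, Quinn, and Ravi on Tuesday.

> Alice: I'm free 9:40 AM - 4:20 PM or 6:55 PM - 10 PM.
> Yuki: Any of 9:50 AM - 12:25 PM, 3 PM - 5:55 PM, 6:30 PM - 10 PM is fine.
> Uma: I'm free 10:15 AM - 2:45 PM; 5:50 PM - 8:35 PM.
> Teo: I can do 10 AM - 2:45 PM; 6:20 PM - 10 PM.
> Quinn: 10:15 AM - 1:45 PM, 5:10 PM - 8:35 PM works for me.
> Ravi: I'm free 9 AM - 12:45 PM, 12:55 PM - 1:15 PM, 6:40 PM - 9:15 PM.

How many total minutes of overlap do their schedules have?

Alice ∩ Yuki: 09:50-12:25, 15:00-16:20, 18:55-22:00.
Alice ∩ Yuki ∩ Uma: 10:15-12:25, 18:55-20:35.
Alice ∩ Yuki ∩ Uma ∩ Teo: 10:15-12:25, 18:55-20:35.
Alice ∩ Yuki ∩ Uma ∩ Teo ∩ Quinn: 10:15-12:25, 18:55-20:35.
Alice ∩ Yuki ∩ Uma ∩ Teo ∩ Quinn ∩ Ravi: 10:15-12:25, 18:55-20:35.
Summing the common windows: 130 + 100 = 230 minutes.

230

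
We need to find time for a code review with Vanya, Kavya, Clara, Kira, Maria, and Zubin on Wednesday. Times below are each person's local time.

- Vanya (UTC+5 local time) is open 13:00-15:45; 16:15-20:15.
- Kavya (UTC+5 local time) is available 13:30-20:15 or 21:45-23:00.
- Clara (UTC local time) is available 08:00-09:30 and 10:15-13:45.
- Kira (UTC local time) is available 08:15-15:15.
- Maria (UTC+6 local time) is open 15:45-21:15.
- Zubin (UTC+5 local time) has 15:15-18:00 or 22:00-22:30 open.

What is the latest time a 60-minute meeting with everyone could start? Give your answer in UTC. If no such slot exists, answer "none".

Vanya in UTC: 08:00-10:45, 11:15-15:15 (subtract 5h to convert from UTC+5).
Kavya in UTC: 08:30-15:15, 16:45-18:00 (subtract 5h to convert from UTC+5).
Clara in UTC: 08:00-09:30, 10:15-13:45.
Kira in UTC: 08:15-15:15.
Maria in UTC: 09:45-15:15 (subtract 6h to convert from UTC+6).
Zubin in UTC: 10:15-13:00, 17:00-17:30 (subtract 5h to convert from UTC+5).
Vanya ∩ Kavya: 08:30-10:45, 11:15-15:15.
Vanya ∩ Kavya ∩ Clara: 08:30-09:30, 10:15-10:45, 11:15-13:45.
Vanya ∩ Kavya ∩ Clara ∩ Kira: 08:30-09:30, 10:15-10:45, 11:15-13:45.
Vanya ∩ Kavya ∩ Clara ∩ Kira ∩ Maria: 10:15-10:45, 11:15-13:45.
Vanya ∩ Kavya ∩ Clara ∩ Kira ∩ Maria ∩ Zubin: 10:15-10:45, 11:15-13:00.
The last common window of at least 60 minutes is 11:15-13:00; a 60-minute meeting can start as late as 12:00 and still end by 13:00.

12:00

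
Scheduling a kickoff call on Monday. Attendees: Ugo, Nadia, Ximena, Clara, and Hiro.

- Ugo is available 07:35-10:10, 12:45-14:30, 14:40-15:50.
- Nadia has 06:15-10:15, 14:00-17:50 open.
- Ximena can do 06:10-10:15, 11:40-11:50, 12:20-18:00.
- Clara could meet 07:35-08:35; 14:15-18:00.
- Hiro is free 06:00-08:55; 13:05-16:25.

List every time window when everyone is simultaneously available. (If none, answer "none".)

07:35-08:35, 14:15-14:30, 14:40-15:50

Ugo ∩ Nadia: 07:35-10:10, 14:00-14:30, 14:40-15:50.
Ugo ∩ Nadia ∩ Ximena: 07:35-10:10, 14:00-14:30, 14:40-15:50.
Ugo ∩ Nadia ∩ Ximena ∩ Clara: 07:35-08:35, 14:15-14:30, 14:40-15:50.
Ugo ∩ Nadia ∩ Ximena ∩ Clara ∩ Hiro: 07:35-08:35, 14:15-14:30, 14:40-15:50.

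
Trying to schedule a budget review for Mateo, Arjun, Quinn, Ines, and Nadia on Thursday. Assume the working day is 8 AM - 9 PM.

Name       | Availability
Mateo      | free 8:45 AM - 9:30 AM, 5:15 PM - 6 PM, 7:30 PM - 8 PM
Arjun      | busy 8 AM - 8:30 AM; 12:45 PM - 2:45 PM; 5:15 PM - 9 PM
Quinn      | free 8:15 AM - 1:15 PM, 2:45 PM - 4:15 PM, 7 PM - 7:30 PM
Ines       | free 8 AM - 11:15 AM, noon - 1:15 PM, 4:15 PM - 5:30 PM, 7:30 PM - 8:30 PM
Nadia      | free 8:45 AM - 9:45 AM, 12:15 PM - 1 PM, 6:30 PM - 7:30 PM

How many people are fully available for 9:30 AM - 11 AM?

Mateo free: 08:45-09:30, 17:15-18:00, 19:30-20:00.
Arjun free: 08:30-12:45, 14:45-17:15 (invert busy blocks within the working day).
Quinn free: 08:15-13:15, 14:45-16:15, 19:00-19:30.
Ines free: 08:00-11:15, 12:00-13:15, 16:15-17:30, 19:30-20:30.
Nadia free: 08:45-09:45, 12:15-13:00, 18:30-19:30.
Arjun, Quinn, and Ines can make the full 09:30-11:00 slot — that's 3.

3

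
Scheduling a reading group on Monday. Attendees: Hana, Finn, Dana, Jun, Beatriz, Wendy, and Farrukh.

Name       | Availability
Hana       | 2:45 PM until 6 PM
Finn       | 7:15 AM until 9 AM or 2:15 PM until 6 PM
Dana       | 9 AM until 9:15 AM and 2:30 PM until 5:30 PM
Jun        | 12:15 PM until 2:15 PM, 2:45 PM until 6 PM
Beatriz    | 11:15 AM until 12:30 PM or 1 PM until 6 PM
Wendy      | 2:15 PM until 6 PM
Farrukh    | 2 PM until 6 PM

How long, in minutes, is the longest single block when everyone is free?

Hana ∩ Finn: 14:45-18:00.
Hana ∩ Finn ∩ Dana: 14:45-17:30.
Hana ∩ Finn ∩ Dana ∩ Jun: 14:45-17:30.
Hana ∩ Finn ∩ Dana ∩ Jun ∩ Beatriz: 14:45-17:30.
Hana ∩ Finn ∩ Dana ∩ Jun ∩ Beatriz ∩ Wendy: 14:45-17:30.
Hana ∩ Finn ∩ Dana ∩ Jun ∩ Beatriz ∩ Wendy ∩ Farrukh: 14:45-17:30.
Those are the intersection windows.
The longest is 14:45-17:30 at 165 minutes.

165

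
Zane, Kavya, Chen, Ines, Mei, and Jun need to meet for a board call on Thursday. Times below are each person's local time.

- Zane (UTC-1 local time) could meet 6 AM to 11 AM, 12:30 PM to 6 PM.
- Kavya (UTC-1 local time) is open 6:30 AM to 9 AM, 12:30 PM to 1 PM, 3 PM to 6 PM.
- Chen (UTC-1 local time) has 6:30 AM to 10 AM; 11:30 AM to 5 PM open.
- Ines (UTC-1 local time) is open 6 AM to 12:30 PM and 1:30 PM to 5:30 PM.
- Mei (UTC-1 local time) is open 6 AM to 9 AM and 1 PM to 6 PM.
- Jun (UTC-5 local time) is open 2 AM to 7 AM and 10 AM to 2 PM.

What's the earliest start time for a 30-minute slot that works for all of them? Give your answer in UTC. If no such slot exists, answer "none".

Zane in UTC: 07:00-12:00, 13:30-19:00 (add 1h to convert from UTC-1).
Kavya in UTC: 07:30-10:00, 13:30-14:00, 16:00-19:00 (add 1h to convert from UTC-1).
Chen in UTC: 07:30-11:00, 12:30-18:00 (add 1h to convert from UTC-1).
Ines in UTC: 07:00-13:30, 14:30-18:30 (add 1h to convert from UTC-1).
Mei in UTC: 07:00-10:00, 14:00-19:00 (add 1h to convert from UTC-1).
Jun in UTC: 07:00-12:00, 15:00-19:00 (add 5h to convert from UTC-5).
Zane ∩ Kavya: 07:30-10:00, 13:30-14:00, 16:00-19:00.
Zane ∩ Kavya ∩ Chen: 07:30-10:00, 13:30-14:00, 16:00-18:00.
Zane ∩ Kavya ∩ Chen ∩ Ines: 07:30-10:00, 16:00-18:00.
Zane ∩ Kavya ∩ Chen ∩ Ines ∩ Mei: 07:30-10:00, 16:00-18:00.
Zane ∩ Kavya ∩ Chen ∩ Ines ∩ Mei ∩ Jun: 07:30-10:00, 16:00-18:00.
Those are the intersection windows.
The first common window of at least 30 minutes is 07:30-10:00, so the earliest start is 07:30.

07:30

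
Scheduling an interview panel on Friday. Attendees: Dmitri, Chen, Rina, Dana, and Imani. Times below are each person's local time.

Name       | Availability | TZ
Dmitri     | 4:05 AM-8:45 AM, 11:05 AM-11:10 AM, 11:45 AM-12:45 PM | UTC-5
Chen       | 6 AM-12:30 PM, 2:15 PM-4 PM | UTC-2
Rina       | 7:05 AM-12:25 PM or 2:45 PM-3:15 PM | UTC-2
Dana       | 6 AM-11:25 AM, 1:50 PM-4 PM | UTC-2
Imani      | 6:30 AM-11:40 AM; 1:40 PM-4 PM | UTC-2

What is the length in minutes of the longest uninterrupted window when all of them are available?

260

Dmitri in UTC: 09:05-13:45, 16:05-16:10, 16:45-17:45 (add 5h to convert from UTC-5).
Chen in UTC: 08:00-14:30, 16:15-18:00 (add 2h to convert from UTC-2).
Rina in UTC: 09:05-14:25, 16:45-17:15 (add 2h to convert from UTC-2).
Dana in UTC: 08:00-13:25, 15:50-18:00 (add 2h to convert from UTC-2).
Imani in UTC: 08:30-13:40, 15:40-18:00 (add 2h to convert from UTC-2).
Dmitri ∩ Chen: 09:05-13:45, 16:45-17:45.
Dmitri ∩ Chen ∩ Rina: 09:05-13:45, 16:45-17:15.
Dmitri ∩ Chen ∩ Rina ∩ Dana: 09:05-13:25, 16:45-17:15.
Dmitri ∩ Chen ∩ Rina ∩ Dana ∩ Imani: 09:05-13:25, 16:45-17:15.
So the common availability across everyone is 09:05-13:25, 16:45-17:15.
The longest is 09:05-13:25 at 260 minutes.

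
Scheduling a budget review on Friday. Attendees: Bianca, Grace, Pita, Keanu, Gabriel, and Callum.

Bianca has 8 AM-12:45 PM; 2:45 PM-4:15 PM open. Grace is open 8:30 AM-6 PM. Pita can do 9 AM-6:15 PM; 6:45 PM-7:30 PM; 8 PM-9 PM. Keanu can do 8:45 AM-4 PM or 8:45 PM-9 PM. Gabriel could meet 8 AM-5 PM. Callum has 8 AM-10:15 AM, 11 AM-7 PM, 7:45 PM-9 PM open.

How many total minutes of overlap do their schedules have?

255

Bianca ∩ Grace: 08:30-12:45, 14:45-16:15.
Bianca ∩ Grace ∩ Pita: 09:00-12:45, 14:45-16:15.
Bianca ∩ Grace ∩ Pita ∩ Keanu: 09:00-12:45, 14:45-16:00.
Bianca ∩ Grace ∩ Pita ∩ Keanu ∩ Gabriel: 09:00-12:45, 14:45-16:00.
Bianca ∩ Grace ∩ Pita ∩ Keanu ∩ Gabriel ∩ Callum: 09:00-10:15, 11:00-12:45, 14:45-16:00.
Those are the intersection windows.
Summing the common windows: 75 + 105 + 75 = 255 minutes.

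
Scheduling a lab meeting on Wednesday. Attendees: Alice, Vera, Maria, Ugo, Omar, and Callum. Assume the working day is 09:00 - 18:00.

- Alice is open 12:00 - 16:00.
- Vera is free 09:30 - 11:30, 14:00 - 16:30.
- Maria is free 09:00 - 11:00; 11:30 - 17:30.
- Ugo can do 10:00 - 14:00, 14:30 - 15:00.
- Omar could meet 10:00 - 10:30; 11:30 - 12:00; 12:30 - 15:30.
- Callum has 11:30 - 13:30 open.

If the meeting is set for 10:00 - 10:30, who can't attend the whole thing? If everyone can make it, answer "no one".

Alice: not fully free for 10:00-10:30. Vera: free for 10:00-10:30. Maria: free for 10:00-10:30. Ugo: free for 10:00-10:30. Omar: free for 10:00-10:30. Callum: not fully free for 10:00-10:30.

Alice, Callum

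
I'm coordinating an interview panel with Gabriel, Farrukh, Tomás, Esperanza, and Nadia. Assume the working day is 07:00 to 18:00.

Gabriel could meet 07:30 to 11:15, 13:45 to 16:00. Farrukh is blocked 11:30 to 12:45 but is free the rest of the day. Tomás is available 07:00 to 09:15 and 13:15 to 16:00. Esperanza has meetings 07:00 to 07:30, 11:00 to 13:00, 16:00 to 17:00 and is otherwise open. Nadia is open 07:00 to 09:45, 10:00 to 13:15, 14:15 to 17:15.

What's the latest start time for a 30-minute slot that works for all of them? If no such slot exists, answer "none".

Gabriel free: 07:30-11:15, 13:45-16:00.
Farrukh free: 07:00-11:30, 12:45-18:00 (invert busy blocks within the working day).
Tomás free: 07:00-09:15, 13:15-16:00.
Esperanza free: 07:30-11:00, 13:00-16:00, 17:00-18:00 (invert busy blocks within the working day).
Nadia free: 07:00-09:45, 10:00-13:15, 14:15-17:15.
Gabriel ∩ Farrukh: 07:30-11:15, 13:45-16:00.
Gabriel ∩ Farrukh ∩ Tomás: 07:30-09:15, 13:45-16:00.
Gabriel ∩ Farrukh ∩ Tomás ∩ Esperanza: 07:30-09:15, 13:45-16:00.
Gabriel ∩ Farrukh ∩ Tomás ∩ Esperanza ∩ Nadia: 07:30-09:15, 14:15-16:00.
The last common window of at least 30 minutes is 14:15-16:00; a 30-minute meeting can start as late as 15:30 and still end by 16:00.

15:30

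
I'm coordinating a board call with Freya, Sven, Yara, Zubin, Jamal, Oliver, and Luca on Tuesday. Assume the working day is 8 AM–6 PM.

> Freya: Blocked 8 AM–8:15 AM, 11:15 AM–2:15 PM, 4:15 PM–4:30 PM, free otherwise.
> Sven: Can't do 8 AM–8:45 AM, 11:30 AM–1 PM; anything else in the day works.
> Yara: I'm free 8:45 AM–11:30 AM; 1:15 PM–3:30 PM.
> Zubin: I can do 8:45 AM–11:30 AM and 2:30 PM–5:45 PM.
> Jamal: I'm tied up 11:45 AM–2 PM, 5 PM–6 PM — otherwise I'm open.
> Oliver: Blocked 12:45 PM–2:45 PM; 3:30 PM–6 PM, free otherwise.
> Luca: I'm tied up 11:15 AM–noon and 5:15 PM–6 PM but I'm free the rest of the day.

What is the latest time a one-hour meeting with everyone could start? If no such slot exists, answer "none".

10:15

Freya free: 08:15-11:15, 14:15-16:15, 16:30-18:00 (invert busy blocks within the working day).
Sven free: 08:45-11:30, 13:00-18:00 (invert busy blocks within the working day).
Yara free: 08:45-11:30, 13:15-15:30.
Zubin free: 08:45-11:30, 14:30-17:45.
Jamal free: 08:00-11:45, 14:00-17:00 (invert busy blocks within the working day).
Oliver free: 08:00-12:45, 14:45-15:30 (invert busy blocks within the working day).
Luca free: 08:00-11:15, 12:00-17:15 (invert busy blocks within the working day).
Freya ∩ Sven: 08:45-11:15, 14:15-16:15, 16:30-18:00.
Freya ∩ Sven ∩ Yara: 08:45-11:15, 14:15-15:30.
Freya ∩ Sven ∩ Yara ∩ Zubin: 08:45-11:15, 14:30-15:30.
Freya ∩ Sven ∩ Yara ∩ Zubin ∩ Jamal: 08:45-11:15, 14:30-15:30.
Freya ∩ Sven ∩ Yara ∩ Zubin ∩ Jamal ∩ Oliver: 08:45-11:15, 14:45-15:30.
Freya ∩ Sven ∩ Yara ∩ Zubin ∩ Jamal ∩ Oliver ∩ Luca: 08:45-11:15, 14:45-15:30.
The last common window of at least 60 minutes is 08:45-11:15; a 60-minute meeting can start as late as 10:15 and still end by 11:15.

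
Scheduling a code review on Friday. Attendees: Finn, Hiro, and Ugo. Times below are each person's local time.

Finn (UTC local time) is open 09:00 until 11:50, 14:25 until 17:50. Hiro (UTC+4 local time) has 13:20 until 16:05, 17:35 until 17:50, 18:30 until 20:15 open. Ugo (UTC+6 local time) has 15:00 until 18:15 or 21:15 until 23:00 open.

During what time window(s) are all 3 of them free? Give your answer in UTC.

09:20-11:50, 15:15-16:15

Finn in UTC: 09:00-11:50, 14:25-17:50.
Hiro in UTC: 09:20-12:05, 13:35-13:50, 14:30-16:15 (subtract 4h to convert from UTC+4).
Ugo in UTC: 09:00-12:15, 15:15-17:00 (subtract 6h to convert from UTC+6).
Finn ∩ Hiro: 09:20-11:50, 14:30-16:15.
Finn ∩ Hiro ∩ Ugo: 09:20-11:50, 15:15-16:15.
Those are the intersection windows.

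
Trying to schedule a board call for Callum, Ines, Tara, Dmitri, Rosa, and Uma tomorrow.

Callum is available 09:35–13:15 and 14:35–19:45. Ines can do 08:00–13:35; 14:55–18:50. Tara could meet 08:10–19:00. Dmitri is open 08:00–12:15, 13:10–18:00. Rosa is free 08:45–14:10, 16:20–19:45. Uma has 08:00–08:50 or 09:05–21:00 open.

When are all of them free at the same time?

Callum ∩ Ines: 09:35-13:15, 14:55-18:50.
Callum ∩ Ines ∩ Tara: 09:35-13:15, 14:55-18:50.
Callum ∩ Ines ∩ Tara ∩ Dmitri: 09:35-12:15, 13:10-13:15, 14:55-18:00.
Callum ∩ Ines ∩ Tara ∩ Dmitri ∩ Rosa: 09:35-12:15, 13:10-13:15, 16:20-18:00.
Callum ∩ Ines ∩ Tara ∩ Dmitri ∩ Rosa ∩ Uma: 09:35-12:15, 13:10-13:15, 16:20-18:00.

09:35-12:15, 13:10-13:15, 16:20-18:00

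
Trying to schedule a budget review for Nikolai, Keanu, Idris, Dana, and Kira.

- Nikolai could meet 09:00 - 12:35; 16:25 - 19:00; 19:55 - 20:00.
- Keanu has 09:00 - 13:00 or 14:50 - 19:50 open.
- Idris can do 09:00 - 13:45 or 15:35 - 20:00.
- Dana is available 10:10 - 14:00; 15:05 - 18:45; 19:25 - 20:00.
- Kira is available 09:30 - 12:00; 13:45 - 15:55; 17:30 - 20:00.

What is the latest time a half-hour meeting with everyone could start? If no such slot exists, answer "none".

18:15

Nikolai ∩ Keanu: 09:00-12:35, 16:25-19:00.
Nikolai ∩ Keanu ∩ Idris: 09:00-12:35, 16:25-19:00.
Nikolai ∩ Keanu ∩ Idris ∩ Dana: 10:10-12:35, 16:25-18:45.
Nikolai ∩ Keanu ∩ Idris ∩ Dana ∩ Kira: 10:10-12:00, 17:30-18:45.
The last common window of at least 30 minutes is 17:30-18:45; a 30-minute meeting can start as late as 18:15 and still end by 18:45.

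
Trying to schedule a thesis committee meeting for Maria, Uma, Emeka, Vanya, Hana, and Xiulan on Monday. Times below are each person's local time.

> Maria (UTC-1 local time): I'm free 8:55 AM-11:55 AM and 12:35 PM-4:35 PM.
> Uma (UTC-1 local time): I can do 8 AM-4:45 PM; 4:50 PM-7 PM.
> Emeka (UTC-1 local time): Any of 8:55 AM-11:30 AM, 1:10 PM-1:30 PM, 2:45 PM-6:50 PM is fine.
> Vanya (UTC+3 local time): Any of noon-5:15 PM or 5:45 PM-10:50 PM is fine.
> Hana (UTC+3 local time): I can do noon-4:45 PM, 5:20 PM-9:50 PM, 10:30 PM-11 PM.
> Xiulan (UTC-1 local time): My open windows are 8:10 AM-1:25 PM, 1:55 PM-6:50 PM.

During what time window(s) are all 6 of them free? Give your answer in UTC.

09:55-12:30, 15:45-17:35

Maria in UTC: 09:55-12:55, 13:35-17:35 (add 1h to convert from UTC-1).
Uma in UTC: 09:00-17:45, 17:50-20:00 (add 1h to convert from UTC-1).
Emeka in UTC: 09:55-12:30, 14:10-14:30, 15:45-19:50 (add 1h to convert from UTC-1).
Vanya in UTC: 09:00-14:15, 14:45-19:50 (subtract 3h to convert from UTC+3).
Hana in UTC: 09:00-13:45, 14:20-18:50, 19:30-20:00 (subtract 3h to convert from UTC+3).
Xiulan in UTC: 09:10-14:25, 14:55-19:50 (add 1h to convert from UTC-1).
Maria ∩ Uma: 09:55-12:55, 13:35-17:35.
Maria ∩ Uma ∩ Emeka: 09:55-12:30, 14:10-14:30, 15:45-17:35.
Maria ∩ Uma ∩ Emeka ∩ Vanya: 09:55-12:30, 14:10-14:15, 15:45-17:35.
Maria ∩ Uma ∩ Emeka ∩ Vanya ∩ Hana: 09:55-12:30, 15:45-17:35.
Maria ∩ Uma ∩ Emeka ∩ Vanya ∩ Hana ∩ Xiulan: 09:55-12:30, 15:45-17:35.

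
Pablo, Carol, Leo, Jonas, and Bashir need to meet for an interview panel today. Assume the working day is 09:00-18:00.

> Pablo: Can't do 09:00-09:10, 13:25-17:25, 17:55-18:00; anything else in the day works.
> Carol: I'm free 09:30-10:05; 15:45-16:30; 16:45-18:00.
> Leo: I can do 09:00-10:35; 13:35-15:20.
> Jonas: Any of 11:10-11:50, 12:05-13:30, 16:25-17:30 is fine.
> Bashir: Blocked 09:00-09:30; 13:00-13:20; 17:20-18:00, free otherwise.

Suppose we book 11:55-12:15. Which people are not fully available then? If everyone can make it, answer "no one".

Carol, Jonas, Leo

Pablo free: 09:10-13:25, 17:25-17:55 (invert busy blocks within the working day).
Carol free: 09:30-10:05, 15:45-16:30, 16:45-18:00.
Leo free: 09:00-10:35, 13:35-15:20.
Jonas free: 11:10-11:50, 12:05-13:30, 16:25-17:30.
Bashir free: 09:30-13:00, 13:20-17:20 (invert busy blocks within the working day).
Pablo: free for 11:55-12:15. Carol: not fully free for 11:55-12:15. Leo: not fully free for 11:55-12:15. Jonas: not fully free for 11:55-12:15. Bashir: free for 11:55-12:15.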